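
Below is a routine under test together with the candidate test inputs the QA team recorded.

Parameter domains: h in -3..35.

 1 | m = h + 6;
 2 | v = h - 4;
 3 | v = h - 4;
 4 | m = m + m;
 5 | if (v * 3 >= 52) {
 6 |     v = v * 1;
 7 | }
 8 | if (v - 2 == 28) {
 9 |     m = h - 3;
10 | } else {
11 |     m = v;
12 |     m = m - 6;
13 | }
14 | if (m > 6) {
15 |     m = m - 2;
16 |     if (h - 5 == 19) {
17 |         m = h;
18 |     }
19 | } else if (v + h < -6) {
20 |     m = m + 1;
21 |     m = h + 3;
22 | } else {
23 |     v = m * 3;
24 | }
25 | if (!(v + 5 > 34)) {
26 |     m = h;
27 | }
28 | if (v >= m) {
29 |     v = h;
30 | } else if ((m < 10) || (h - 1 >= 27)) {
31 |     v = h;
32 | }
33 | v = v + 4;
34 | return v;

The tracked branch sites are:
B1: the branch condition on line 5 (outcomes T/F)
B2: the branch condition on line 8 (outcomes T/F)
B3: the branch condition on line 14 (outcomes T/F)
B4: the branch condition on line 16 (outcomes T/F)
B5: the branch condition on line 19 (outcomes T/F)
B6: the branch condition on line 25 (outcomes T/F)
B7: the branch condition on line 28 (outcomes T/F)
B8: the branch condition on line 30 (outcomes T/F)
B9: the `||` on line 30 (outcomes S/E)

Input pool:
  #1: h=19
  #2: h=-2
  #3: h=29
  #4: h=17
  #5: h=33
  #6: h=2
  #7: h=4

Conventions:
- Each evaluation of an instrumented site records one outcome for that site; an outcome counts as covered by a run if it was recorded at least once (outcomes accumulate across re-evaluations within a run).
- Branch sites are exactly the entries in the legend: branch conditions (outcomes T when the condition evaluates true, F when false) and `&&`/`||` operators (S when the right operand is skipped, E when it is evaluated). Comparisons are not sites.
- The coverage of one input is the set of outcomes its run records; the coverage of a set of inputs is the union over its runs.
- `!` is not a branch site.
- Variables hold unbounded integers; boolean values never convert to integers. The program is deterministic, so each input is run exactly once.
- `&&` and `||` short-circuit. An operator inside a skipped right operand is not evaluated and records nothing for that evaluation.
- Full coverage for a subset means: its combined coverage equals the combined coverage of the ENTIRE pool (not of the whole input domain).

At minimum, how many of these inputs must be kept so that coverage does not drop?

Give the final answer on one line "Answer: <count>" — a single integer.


test 1 (h=19) fires B1->F, B2->F, B3->T, B4->F, B6->T, B7->F, B9->E, B8->F; hits B1=F, B2=F, B3=T, B4=F, B6=T, B7=F, B8=F, B9=E
test 2 (h=-2) fires B1->F, B2->F, B3->F, B5->T, B6->T, B7->F, B9->S, B8->T; hits B1=F, B2=F, B3=F, B5=T, B6=T, B7=F, B8=T, B9=S
test 3 (h=29) fires B1->T, B2->F, B3->T, B4->F, B6->T, B7->F, B9->E, B8->T; hits B1=T, B2=F, B3=T, B4=F, B6=T, B7=F, B8=T, B9=E
test 4 (h=17) fires B1->F, B2->F, B3->T, B4->F, B6->T, B7->F, B9->E, B8->F; hits B1=F, B2=F, B3=T, B4=F, B6=T, B7=F, B8=F, B9=E
test 5 (h=33) fires B1->T, B2->F, B3->T, B4->F, B6->T, B7->F, B9->E, B8->T; hits B1=T, B2=F, B3=T, B4=F, B6=T, B7=F, B8=T, B9=E
test 6 (h=2) fires B1->F, B2->F, B3->F, B5->F, B6->T, B7->F, B9->S, B8->T; hits B1=F, B2=F, B3=F, B5=F, B6=T, B7=F, B8=T, B9=S
test 7 (h=4) fires B1->F, B2->F, B3->F, B5->F, B6->T, B7->F, B9->S, B8->T; hits B1=F, B2=F, B3=F, B5=F, B6=T, B7=F, B8=T, B9=S
union over all inputs: B1=T, B1=F, B2=F, B3=T, B3=F, B4=F, B5=T, B5=F, B6=T, B7=F, B8=T, B8=F, B9=S, B9=E (14 outcomes)
size 1 is not enough: best union over all size-1 subsets is 8/14
size 2 is not enough: best union over all size-2 subsets is 12/14
size 3 is not enough: best union over all size-3 subsets is 13/14
at size 4, {1, 2, 3, 6} reaches all 14 outcomes; every lexicographically earlier size-4 subset fails
Answer: 4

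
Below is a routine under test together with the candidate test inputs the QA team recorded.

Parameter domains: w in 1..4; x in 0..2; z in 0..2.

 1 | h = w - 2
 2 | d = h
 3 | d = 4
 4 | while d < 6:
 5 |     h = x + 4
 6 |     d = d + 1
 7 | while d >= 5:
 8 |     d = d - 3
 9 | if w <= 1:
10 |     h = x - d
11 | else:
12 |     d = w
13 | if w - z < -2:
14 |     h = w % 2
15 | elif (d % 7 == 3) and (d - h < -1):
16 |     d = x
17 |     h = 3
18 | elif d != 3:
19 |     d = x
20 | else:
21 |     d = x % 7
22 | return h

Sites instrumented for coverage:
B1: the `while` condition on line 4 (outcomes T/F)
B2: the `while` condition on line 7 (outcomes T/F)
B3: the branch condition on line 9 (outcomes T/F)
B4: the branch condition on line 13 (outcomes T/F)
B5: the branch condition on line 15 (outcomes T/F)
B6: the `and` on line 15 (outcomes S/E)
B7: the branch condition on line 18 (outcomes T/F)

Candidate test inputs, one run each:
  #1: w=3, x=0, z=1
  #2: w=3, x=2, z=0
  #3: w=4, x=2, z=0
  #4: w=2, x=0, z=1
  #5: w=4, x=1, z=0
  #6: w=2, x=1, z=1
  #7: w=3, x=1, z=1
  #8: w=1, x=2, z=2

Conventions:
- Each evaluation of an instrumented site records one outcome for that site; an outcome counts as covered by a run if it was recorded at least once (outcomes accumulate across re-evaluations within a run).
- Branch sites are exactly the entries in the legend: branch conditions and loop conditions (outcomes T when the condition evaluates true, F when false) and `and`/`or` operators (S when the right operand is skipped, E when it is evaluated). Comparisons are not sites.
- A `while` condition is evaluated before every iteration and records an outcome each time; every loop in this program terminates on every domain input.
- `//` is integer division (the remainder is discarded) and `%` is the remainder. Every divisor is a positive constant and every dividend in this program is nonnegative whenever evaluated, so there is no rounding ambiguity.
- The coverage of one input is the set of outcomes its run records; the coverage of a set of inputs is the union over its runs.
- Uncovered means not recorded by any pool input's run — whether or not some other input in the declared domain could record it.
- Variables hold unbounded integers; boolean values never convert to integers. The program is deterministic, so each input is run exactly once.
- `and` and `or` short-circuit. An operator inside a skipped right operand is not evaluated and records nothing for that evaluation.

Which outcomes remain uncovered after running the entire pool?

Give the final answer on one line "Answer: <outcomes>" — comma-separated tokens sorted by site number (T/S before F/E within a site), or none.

test 1 (w=3, x=0, z=1) fires B1->T, B1->T, B1->F, B2->T, B2->F, B3->F, B4->F, B6->E, B5->F, B7->F; hits B1=T, B1=F, B2=T, B2=F, B3=F, B4=F, B5=F, B6=E, B7=F
test 2 (w=3, x=2, z=0) fires B1->T, B1->T, B1->F, B2->T, B2->F, B3->F, B4->F, B6->E, B5->T; hits B1=T, B1=F, B2=T, B2=F, B3=F, B4=F, B5=T, B6=E
test 3 (w=4, x=2, z=0) fires B1->T, B1->T, B1->F, B2->T, B2->F, B3->F, B4->F, B6->S, B5->F, B7->T; hits B1=T, B1=F, B2=T, B2=F, B3=F, B4=F, B5=F, B6=S, B7=T
test 4 (w=2, x=0, z=1) fires B1->T, B1->T, B1->F, B2->T, B2->F, B3->F, B4->F, B6->S, B5->F, B7->T; hits B1=T, B1=F, B2=T, B2=F, B3=F, B4=F, B5=F, B6=S, B7=T
test 5 (w=4, x=1, z=0) fires B1->T, B1->T, B1->F, B2->T, B2->F, B3->F, B4->F, B6->S, B5->F, B7->T; hits B1=T, B1=F, B2=T, B2=F, B3=F, B4=F, B5=F, B6=S, B7=T
test 6 (w=2, x=1, z=1) fires B1->T, B1->T, B1->F, B2->T, B2->F, B3->F, B4->F, B6->S, B5->F, B7->T; hits B1=T, B1=F, B2=T, B2=F, B3=F, B4=F, B5=F, B6=S, B7=T
test 7 (w=3, x=1, z=1) fires B1->T, B1->T, B1->F, B2->T, B2->F, B3->F, B4->F, B6->E, B5->T; hits B1=T, B1=F, B2=T, B2=F, B3=F, B4=F, B5=T, B6=E
test 8 (w=1, x=2, z=2) fires B1->T, B1->T, B1->F, B2->T, B2->F, B3->T, B4->F, B6->E, B5->F, B7->F; hits B1=T, B1=F, B2=T, B2=F, B3=T, B4=F, B5=F, B6=E, B7=F
union over the pool: B1=T, B1=F, B2=T, B2=F, B3=T, B3=F, B4=F, B5=T, B5=F, B6=S, B6=E, B7=T, B7=F
uncovered (1 of 14): B4=T

Answer: B4=T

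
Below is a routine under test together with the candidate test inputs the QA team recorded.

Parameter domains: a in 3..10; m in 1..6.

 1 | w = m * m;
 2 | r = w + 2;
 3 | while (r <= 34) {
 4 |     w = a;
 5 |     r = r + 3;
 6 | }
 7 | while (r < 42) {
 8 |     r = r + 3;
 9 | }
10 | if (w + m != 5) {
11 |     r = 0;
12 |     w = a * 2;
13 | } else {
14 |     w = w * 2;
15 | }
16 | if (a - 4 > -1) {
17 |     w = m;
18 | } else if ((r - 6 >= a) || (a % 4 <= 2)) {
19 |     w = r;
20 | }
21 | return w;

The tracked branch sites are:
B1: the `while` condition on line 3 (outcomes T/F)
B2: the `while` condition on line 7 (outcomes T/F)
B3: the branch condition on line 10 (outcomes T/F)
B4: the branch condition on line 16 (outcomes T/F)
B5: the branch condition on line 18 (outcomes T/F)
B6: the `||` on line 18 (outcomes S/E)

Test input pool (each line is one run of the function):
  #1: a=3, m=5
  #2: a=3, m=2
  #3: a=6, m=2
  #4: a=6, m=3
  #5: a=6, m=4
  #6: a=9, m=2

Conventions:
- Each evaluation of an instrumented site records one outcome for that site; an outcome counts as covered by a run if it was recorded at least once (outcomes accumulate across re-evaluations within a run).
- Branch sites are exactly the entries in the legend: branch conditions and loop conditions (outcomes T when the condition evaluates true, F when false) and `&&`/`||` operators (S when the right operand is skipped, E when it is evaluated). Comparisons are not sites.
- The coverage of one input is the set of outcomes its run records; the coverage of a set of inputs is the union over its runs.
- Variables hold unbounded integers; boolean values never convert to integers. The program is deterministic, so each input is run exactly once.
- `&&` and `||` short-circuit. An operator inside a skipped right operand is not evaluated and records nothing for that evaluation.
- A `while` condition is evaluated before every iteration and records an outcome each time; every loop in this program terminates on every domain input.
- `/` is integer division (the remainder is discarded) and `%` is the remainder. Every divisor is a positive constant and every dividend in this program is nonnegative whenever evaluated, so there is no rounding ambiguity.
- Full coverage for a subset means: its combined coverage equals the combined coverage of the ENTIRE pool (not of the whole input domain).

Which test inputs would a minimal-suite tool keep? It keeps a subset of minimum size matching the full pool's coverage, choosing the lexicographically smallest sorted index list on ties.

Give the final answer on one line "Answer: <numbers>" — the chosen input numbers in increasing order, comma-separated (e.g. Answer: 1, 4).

#1 (a=3, m=5) -> covered: B1=T, B1=F, B2=T, B2=F, B3=T, B4=F, B5=F, B6=E
#2 (a=3, m=2) -> covered: B1=T, B1=F, B2=T, B2=F, B3=F, B4=F, B5=T, B6=S
#3 (a=6, m=2) -> covered: B1=T, B1=F, B2=T, B2=F, B3=T, B4=T
#4 (a=6, m=3) -> covered: B1=T, B1=F, B2=T, B2=F, B3=T, B4=T
#5 (a=6, m=4) -> covered: B1=T, B1=F, B2=T, B2=F, B3=T, B4=T
#6 (a=9, m=2) -> covered: B1=T, B1=F, B2=T, B2=F, B3=T, B4=T
the full pool covers 12 outcomes: B1=T, B1=F, B2=T, B2=F, B3=T, B3=F, B4=T, B4=F, B5=T, B5=F, B6=S, B6=E
checked all size-1 subsets: none covers 12 outcomes (max 8/12)
checked all size-2 subsets: none covers 12 outcomes (max 11/12)
size 3: inputs {1, 2, 3} cover all 12 outcomes, and no lexicographically smaller subset of this size does

Answer: 1, 2, 3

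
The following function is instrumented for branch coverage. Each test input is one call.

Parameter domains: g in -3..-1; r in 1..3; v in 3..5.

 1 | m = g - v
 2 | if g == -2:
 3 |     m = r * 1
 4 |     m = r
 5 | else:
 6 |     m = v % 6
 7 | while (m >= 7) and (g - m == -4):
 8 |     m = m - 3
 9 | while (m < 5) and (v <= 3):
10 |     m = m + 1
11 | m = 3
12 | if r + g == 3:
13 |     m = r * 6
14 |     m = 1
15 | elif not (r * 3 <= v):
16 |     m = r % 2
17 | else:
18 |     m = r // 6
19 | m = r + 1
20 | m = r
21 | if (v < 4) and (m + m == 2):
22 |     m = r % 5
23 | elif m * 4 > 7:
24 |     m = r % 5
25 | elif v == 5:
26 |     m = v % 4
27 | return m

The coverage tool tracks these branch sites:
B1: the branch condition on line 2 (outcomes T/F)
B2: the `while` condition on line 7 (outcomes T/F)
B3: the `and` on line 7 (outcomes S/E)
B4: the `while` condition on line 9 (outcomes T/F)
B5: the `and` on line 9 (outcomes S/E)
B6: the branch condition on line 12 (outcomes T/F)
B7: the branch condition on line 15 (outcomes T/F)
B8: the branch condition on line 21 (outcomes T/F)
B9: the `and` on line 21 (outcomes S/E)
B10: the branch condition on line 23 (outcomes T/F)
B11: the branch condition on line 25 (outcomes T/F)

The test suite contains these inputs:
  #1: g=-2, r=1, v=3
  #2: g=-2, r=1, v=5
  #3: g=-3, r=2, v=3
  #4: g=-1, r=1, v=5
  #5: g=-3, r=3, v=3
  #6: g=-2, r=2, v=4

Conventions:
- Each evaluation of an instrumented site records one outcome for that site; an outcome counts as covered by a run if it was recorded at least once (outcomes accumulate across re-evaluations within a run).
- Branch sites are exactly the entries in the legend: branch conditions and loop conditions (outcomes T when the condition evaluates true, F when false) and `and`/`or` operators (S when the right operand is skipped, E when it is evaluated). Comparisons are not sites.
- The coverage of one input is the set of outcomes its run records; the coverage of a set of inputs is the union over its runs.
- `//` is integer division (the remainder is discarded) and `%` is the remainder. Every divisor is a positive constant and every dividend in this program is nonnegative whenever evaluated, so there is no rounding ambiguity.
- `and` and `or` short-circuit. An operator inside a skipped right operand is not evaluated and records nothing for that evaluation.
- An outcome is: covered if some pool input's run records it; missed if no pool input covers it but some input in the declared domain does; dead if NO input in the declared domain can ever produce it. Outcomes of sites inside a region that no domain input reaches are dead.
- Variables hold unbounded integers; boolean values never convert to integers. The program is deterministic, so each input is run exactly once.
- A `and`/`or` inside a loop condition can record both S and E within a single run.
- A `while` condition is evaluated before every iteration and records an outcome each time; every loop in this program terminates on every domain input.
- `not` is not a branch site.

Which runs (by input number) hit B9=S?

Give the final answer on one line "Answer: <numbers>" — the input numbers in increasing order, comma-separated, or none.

input #1 (g=-2, r=1, v=3): never hits B9=S
input #2 (g=-2, r=1, v=5): hits B9=S
input #3 (g=-3, r=2, v=3): never hits B9=S
input #4 (g=-1, r=1, v=5): hits B9=S
input #5 (g=-3, r=3, v=3): never hits B9=S
input #6 (g=-2, r=2, v=4): hits B9=S

Answer: 2, 4, 6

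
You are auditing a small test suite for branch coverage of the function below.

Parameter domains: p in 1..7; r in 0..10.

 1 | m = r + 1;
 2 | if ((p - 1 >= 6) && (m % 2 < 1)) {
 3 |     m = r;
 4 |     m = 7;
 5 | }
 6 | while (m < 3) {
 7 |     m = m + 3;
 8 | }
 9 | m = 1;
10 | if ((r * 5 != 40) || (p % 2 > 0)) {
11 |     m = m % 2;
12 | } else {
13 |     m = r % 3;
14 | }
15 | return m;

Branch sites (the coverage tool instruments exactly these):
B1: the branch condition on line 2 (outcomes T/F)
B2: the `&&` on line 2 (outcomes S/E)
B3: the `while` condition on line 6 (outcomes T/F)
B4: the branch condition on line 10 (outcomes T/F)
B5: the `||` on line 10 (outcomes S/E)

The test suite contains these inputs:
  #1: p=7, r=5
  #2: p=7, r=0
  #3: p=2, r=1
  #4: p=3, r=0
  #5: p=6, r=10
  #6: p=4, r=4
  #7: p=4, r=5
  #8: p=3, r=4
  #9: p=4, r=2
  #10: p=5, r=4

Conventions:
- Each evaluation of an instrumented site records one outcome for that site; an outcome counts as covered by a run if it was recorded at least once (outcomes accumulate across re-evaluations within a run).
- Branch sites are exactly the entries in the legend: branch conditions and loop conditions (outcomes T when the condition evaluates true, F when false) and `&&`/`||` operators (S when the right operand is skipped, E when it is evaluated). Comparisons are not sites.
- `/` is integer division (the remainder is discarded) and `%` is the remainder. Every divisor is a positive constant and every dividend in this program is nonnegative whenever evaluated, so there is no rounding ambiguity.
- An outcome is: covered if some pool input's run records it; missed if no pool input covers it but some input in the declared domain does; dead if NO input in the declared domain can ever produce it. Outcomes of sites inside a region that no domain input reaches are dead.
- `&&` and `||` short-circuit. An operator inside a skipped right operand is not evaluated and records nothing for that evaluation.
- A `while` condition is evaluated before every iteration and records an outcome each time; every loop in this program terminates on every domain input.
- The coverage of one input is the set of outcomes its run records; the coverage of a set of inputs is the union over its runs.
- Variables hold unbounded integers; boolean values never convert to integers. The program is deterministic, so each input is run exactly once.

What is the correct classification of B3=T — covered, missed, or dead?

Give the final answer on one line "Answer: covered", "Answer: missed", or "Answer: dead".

B3=T is recorded by pool input(s) 2, 3, 4 -> covered

Answer: covered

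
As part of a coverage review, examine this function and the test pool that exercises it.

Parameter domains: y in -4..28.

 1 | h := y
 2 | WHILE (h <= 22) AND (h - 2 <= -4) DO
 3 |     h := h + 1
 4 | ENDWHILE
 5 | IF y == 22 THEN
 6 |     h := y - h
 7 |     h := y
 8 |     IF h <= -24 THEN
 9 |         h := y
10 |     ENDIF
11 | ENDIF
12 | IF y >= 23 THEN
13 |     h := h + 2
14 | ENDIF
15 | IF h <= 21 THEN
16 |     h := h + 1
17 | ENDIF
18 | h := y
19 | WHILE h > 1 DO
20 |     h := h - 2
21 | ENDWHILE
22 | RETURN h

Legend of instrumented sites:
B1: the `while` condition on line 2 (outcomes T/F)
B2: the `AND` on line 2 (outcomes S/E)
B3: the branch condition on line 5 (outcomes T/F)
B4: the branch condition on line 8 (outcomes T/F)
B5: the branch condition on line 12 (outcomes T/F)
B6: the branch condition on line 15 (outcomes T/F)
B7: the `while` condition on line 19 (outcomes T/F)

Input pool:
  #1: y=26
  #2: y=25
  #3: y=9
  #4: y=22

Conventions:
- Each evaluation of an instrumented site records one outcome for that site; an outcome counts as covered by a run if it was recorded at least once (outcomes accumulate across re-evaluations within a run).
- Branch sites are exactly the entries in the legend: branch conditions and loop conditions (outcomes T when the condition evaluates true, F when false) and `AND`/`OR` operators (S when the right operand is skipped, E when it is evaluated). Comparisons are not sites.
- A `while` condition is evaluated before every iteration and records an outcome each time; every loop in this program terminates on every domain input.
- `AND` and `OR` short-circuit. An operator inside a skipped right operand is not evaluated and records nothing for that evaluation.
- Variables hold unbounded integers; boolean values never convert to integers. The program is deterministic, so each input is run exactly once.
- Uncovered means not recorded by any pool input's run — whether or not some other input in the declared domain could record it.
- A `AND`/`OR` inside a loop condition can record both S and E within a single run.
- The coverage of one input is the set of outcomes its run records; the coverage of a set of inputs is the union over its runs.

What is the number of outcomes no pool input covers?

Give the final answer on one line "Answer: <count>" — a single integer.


input #1 (y=26): events B2->S, B1->F, B3->F, B5->T, B6->F, B7->T, B7->T, B7->T, B7->T, B7->T, B7->T, B7->T, B7->T, B7->T, ...; covers B1=F, B2=S, B3=F, B5=T, B6=F, B7=T, B7=F
input #2 (y=25): events B2->S, B1->F, B3->F, B5->T, B6->F, B7->T, B7->T, B7->T, B7->T, B7->T, B7->T, B7->T, B7->T, B7->T, ...; covers B1=F, B2=S, B3=F, B5=T, B6=F, B7=T, B7=F
input #3 (y=9): events B2->E, B1->F, B3->F, B5->F, B6->T, B7->T, B7->T, B7->T, B7->T, B7->F; covers B1=F, B2=E, B3=F, B5=F, B6=T, B7=T, B7=F
input #4 (y=22): events B2->E, B1->F, B3->T, B4->F, B5->F, B6->F, B7->T, B7->T, B7->T, B7->T, B7->T, B7->T, B7->T, B7->T, ...; covers B1=F, B2=E, B3=T, B4=F, B5=F, B6=F, B7=T, B7=F
union over the pool: B1=F, B2=S, B2=E, B3=T, B3=F, B4=F, B5=T, B5=F, B6=T, B6=F, B7=T, B7=F
uncovered (2 of 14): B1=T, B4=T
Answer: 2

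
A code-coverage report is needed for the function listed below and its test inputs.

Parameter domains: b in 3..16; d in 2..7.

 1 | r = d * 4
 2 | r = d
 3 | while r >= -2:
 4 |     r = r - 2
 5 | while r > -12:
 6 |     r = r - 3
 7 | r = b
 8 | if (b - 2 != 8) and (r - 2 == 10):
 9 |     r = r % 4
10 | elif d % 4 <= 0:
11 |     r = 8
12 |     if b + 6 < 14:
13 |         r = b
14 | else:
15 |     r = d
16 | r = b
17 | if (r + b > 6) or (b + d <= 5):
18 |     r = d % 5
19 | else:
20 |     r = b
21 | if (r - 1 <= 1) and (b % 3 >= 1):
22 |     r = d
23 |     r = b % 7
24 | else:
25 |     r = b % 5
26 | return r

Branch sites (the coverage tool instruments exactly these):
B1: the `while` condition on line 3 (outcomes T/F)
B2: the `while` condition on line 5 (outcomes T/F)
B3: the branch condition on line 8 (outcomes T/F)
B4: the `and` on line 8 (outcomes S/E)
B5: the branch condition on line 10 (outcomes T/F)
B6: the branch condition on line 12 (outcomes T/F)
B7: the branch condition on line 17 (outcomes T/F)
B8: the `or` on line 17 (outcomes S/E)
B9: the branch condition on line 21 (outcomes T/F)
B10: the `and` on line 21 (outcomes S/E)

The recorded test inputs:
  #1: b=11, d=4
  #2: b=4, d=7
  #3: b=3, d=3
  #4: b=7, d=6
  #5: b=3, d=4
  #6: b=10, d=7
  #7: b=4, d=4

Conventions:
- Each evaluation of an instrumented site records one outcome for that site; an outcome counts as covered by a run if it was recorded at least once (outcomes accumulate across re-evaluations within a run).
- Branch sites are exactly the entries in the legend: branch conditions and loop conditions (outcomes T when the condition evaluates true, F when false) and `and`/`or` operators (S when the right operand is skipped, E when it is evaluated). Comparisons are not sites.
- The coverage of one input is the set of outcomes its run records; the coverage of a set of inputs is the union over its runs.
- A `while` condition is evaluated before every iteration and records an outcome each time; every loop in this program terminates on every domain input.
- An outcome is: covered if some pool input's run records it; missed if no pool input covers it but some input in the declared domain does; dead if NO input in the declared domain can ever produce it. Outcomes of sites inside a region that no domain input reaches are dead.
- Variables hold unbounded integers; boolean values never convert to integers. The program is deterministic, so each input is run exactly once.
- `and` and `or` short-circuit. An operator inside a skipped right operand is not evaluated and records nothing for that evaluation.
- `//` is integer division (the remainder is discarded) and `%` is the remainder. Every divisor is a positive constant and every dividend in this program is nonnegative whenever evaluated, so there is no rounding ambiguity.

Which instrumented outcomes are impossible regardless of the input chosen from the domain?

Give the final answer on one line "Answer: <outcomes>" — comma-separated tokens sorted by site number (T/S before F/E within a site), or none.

checking every outcome against all 84 domain inputs:
  reachable outcomes have witnesses, e.g. B1=T (e.g. b=3, d=2), B1=F (e.g. b=3, d=2), B2=T (e.g. b=3, d=2), B2=F (e.g. b=3, d=2)

Answer: none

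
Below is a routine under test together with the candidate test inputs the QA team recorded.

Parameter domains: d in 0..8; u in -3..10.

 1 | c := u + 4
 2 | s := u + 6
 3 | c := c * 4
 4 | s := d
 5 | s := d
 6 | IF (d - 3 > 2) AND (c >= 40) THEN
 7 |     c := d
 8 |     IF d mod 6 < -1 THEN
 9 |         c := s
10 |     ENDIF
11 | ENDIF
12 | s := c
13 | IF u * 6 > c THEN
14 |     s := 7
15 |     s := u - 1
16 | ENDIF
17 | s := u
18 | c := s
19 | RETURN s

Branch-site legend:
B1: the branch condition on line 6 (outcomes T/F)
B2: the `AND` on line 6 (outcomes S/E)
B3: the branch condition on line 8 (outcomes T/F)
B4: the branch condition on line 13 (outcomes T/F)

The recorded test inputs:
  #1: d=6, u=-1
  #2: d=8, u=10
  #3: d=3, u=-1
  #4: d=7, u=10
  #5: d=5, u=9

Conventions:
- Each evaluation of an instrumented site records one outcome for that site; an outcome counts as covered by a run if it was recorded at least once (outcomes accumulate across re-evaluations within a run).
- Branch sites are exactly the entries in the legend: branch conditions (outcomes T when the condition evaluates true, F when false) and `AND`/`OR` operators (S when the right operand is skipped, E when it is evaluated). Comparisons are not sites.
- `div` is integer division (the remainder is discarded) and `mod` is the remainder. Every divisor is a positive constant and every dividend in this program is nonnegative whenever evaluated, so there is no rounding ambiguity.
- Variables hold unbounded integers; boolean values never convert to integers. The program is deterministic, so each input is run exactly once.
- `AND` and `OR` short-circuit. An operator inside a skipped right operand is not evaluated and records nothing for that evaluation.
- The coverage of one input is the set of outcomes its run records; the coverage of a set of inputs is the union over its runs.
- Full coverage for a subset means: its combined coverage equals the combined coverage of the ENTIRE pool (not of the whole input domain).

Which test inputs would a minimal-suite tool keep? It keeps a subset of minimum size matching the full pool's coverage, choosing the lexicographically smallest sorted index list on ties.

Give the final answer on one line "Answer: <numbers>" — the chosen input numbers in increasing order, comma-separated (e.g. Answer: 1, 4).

input #1 (d=6, u=-1): events B2->E, B1->F, B4->F; covers B1=F, B2=E, B4=F
input #2 (d=8, u=10): events B2->E, B1->T, B3->F, B4->T; covers B1=T, B2=E, B3=F, B4=T
input #3 (d=3, u=-1): events B2->S, B1->F, B4->F; covers B1=F, B2=S, B4=F
input #4 (d=7, u=10): events B2->E, B1->T, B3->F, B4->T; covers B1=T, B2=E, B3=F, B4=T
input #5 (d=5, u=9): events B2->S, B1->F, B4->T; covers B1=F, B2=S, B4=T
union over all inputs: B1=T, B1=F, B2=S, B2=E, B3=F, B4=T, B4=F (7 outcomes)
every size-1 subset falls short of the 7 outcomes (best: 4/7)
size 2: inputs {2, 3} cover all 7 outcomes, and no lexicographically smaller subset of this size does

Answer: 2, 3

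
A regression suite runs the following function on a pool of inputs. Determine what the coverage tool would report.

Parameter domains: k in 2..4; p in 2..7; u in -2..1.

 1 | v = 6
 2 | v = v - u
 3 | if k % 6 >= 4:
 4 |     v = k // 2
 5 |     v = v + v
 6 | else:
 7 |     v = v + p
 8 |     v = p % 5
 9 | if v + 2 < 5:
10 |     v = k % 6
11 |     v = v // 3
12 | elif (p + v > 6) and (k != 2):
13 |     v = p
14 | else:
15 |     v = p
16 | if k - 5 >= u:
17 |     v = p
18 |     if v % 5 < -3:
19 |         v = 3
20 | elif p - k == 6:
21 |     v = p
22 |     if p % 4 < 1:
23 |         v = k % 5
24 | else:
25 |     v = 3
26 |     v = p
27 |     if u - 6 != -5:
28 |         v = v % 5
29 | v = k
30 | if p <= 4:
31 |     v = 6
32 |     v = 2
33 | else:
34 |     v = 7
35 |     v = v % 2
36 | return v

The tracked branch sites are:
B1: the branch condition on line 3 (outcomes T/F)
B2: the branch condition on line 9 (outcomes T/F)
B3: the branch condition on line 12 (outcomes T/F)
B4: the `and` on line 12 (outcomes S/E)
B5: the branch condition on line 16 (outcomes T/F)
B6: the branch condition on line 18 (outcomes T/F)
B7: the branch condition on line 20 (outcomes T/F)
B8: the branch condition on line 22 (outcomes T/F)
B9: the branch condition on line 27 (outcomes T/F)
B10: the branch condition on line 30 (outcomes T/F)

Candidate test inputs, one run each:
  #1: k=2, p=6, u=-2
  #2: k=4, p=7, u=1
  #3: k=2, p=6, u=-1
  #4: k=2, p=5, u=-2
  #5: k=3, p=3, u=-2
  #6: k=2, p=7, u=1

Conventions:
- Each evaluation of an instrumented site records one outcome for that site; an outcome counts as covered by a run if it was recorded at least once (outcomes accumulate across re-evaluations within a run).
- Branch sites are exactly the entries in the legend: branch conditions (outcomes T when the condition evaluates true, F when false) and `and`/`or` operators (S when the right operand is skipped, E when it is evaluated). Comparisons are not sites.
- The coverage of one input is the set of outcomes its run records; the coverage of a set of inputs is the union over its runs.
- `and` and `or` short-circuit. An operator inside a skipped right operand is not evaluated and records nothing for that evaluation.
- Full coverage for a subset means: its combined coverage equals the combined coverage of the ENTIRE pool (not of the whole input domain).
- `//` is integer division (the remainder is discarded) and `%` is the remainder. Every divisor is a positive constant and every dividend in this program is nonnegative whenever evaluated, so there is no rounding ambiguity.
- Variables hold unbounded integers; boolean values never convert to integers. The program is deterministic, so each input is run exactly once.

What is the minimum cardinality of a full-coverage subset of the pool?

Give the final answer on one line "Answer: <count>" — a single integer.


#1 (k=2, p=6, u=-2) -> covered: B1=F, B2=T, B5=F, B7=F, B9=T, B10=F
#2 (k=4, p=7, u=1) -> covered: B1=T, B2=F, B3=T, B4=E, B5=F, B7=F, B9=F, B10=F
#3 (k=2, p=6, u=-1) -> covered: B1=F, B2=T, B5=F, B7=F, B9=T, B10=F
#4 (k=2, p=5, u=-2) -> covered: B1=F, B2=T, B5=F, B7=F, B9=T, B10=F
#5 (k=3, p=3, u=-2) -> covered: B1=F, B2=F, B3=F, B4=S, B5=T, B6=F, B10=T
#6 (k=2, p=7, u=1) -> covered: B1=F, B2=T, B5=F, B7=F, B9=F, B10=F
together the pool reaches 16 outcomes: B1=T, B1=F, B2=T, B2=F, B3=T, B3=F, B4=S, B4=E, B5=T, B5=F, B6=F, B7=F, B9=T, B9=F, B10=T, B10=F
checked all size-1 subsets: none covers 16 outcomes (max 8/16)
checked all size-2 subsets: none covers 16 outcomes (max 14/16)
at size 3, {1, 2, 5} reaches all 16 outcomes; every lexicographically earlier size-3 subset fails
Answer: 3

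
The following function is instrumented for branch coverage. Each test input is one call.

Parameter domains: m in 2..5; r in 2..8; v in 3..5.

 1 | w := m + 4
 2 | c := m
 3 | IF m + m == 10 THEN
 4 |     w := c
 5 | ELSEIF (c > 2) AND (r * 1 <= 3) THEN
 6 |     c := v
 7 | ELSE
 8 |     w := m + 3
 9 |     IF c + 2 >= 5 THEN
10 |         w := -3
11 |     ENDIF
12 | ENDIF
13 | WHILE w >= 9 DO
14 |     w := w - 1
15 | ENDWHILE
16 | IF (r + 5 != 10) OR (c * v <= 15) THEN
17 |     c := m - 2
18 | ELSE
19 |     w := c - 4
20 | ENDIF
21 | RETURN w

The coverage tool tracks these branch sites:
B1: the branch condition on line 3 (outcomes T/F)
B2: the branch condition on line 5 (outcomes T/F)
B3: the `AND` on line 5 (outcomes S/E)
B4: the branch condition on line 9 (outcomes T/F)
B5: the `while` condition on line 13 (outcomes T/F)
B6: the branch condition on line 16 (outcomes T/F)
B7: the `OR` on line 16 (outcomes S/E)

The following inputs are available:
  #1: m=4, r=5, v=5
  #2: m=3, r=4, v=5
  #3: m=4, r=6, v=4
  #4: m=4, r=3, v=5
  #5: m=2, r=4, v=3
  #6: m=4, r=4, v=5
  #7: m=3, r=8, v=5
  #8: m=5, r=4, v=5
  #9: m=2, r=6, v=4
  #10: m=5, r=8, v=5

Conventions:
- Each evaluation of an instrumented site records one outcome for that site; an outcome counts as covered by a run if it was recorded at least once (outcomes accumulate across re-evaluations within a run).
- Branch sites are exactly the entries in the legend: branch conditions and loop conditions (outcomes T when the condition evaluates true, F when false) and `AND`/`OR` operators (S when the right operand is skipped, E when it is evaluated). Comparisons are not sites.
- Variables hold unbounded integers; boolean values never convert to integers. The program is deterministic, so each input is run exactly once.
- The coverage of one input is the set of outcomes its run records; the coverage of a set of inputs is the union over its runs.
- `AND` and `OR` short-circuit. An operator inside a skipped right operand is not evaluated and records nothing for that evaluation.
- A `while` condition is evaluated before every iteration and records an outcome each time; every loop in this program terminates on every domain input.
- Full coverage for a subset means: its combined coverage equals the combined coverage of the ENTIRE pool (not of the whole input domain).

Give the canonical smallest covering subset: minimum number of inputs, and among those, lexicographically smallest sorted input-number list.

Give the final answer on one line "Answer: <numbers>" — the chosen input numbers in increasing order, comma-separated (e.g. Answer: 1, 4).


#1 (m=4, r=5, v=5) -> B1->F, B3->E, B2->F, B4->T, B5->F, B7->E, B6->F; covered: B1=F, B2=F, B3=E, B4=T, B5=F, B6=F, B7=E
#2 (m=3, r=4, v=5) -> B1->F, B3->E, B2->F, B4->T, B5->F, B7->S, B6->T; covered: B1=F, B2=F, B3=E, B4=T, B5=F, B6=T, B7=S
#3 (m=4, r=6, v=4) -> B1->F, B3->E, B2->F, B4->T, B5->F, B7->S, B6->T; covered: B1=F, B2=F, B3=E, B4=T, B5=F, B6=T, B7=S
#4 (m=4, r=3, v=5) -> B1->F, B3->E, B2->T, B5->F, B7->S, B6->T; covered: B1=F, B2=T, B3=E, B5=F, B6=T, B7=S
#5 (m=2, r=4, v=3) -> B1->F, B3->S, B2->F, B4->F, B5->F, B7->S, B6->T; covered: B1=F, B2=F, B3=S, B4=F, B5=F, B6=T, B7=S
#6 (m=4, r=4, v=5) -> B1->F, B3->E, B2->F, B4->T, B5->F, B7->S, B6->T; covered: B1=F, B2=F, B3=E, B4=T, B5=F, B6=T, B7=S
#7 (m=3, r=8, v=5) -> B1->F, B3->E, B2->F, B4->T, B5->F, B7->S, B6->T; covered: B1=F, B2=F, B3=E, B4=T, B5=F, B6=T, B7=S
#8 (m=5, r=4, v=5) -> B1->T, B5->F, B7->S, B6->T; covered: B1=T, B5=F, B6=T, B7=S
#9 (m=2, r=6, v=4) -> B1->F, B3->S, B2->F, B4->F, B5->F, B7->S, B6->T; covered: B1=F, B2=F, B3=S, B4=F, B5=F, B6=T, B7=S
#10 (m=5, r=8, v=5) -> B1->T, B5->F, B7->S, B6->T; covered: B1=T, B5=F, B6=T, B7=S
union over all inputs: B1=T, B1=F, B2=T, B2=F, B3=S, B3=E, B4=T, B4=F, B5=F, B6=T, B6=F, B7=S, B7=E (13 outcomes)
every size-1 subset falls short of the 13 outcomes (best: 7/13)
every size-2 subset falls short of the 13 outcomes (best: 11/13)
every size-3 subset falls short of the 13 outcomes (best: 12/13)
at size 4, {1, 4, 5, 8} reaches all 13 outcomes; every lexicographically earlier size-4 subset fails
Answer: 1, 4, 5, 8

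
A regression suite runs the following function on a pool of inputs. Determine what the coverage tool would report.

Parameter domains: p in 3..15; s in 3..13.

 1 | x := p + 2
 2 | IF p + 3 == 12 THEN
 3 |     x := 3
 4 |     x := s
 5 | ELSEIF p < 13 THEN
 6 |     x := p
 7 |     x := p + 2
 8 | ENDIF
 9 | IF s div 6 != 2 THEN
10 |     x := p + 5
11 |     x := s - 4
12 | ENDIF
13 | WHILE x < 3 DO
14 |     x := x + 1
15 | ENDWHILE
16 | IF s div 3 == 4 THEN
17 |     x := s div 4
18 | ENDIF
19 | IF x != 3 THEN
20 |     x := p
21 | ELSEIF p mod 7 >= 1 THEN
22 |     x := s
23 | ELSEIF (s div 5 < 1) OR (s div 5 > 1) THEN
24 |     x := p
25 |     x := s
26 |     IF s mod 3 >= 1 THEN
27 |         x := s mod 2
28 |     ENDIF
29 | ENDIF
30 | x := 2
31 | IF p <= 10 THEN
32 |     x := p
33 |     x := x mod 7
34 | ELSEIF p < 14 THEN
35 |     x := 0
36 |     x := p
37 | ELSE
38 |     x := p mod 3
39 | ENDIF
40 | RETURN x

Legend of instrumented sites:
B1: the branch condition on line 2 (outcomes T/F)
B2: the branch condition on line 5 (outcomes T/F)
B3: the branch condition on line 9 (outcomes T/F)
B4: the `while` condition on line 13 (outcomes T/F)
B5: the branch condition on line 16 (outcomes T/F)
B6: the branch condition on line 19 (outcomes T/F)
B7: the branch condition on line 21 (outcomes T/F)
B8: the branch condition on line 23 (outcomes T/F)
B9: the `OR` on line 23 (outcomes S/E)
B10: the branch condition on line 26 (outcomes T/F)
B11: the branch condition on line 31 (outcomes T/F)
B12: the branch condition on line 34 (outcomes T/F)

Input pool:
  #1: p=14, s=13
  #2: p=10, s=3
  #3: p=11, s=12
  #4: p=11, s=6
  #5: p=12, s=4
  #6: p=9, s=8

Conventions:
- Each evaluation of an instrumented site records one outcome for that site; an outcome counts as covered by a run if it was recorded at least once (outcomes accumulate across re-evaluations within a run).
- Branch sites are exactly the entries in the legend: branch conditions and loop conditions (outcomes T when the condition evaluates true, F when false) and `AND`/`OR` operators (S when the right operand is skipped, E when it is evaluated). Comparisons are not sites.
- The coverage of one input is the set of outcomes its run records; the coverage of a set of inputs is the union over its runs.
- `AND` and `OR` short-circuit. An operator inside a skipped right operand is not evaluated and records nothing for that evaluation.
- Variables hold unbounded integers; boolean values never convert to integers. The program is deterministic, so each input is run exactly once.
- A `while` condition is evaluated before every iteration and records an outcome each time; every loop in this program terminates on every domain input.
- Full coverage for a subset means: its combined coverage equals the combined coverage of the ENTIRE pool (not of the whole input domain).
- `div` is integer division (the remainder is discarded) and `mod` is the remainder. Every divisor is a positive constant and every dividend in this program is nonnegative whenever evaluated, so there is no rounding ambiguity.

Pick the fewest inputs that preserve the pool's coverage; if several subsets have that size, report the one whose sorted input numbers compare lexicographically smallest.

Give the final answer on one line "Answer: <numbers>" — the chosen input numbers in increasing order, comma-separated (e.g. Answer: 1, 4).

test 1 (p=14, s=13) fires B1->F, B2->F, B3->F, B4->F, B5->T, B6->F, B7->F, B9->E, B8->T, B10->T, B11->F, B12->F; hits B1=F, B2=F, B3=F, B4=F, B5=T, B6=F, B7=F, B8=T, B9=E, B10=T, B11=F, B12=F
test 2 (p=10, s=3) fires B1->F, B2->T, B3->T, B4->T, B4->T, B4->T, B4->T, B4->F, B5->F, B6->F, B7->T, B11->T; hits B1=F, B2=T, B3=T, B4=T, B4=F, B5=F, B6=F, B7=T, B11=T
test 3 (p=11, s=12) fires B1->F, B2->T, B3->F, B4->F, B5->T, B6->F, B7->T, B11->F, B12->T; hits B1=F, B2=T, B3=F, B4=F, B5=T, B6=F, B7=T, B11=F, B12=T
test 4 (p=11, s=6) fires B1->F, B2->T, B3->T, B4->T, B4->F, B5->F, B6->F, B7->T, B11->F, B12->T; hits B1=F, B2=T, B3=T, B4=T, B4=F, B5=F, B6=F, B7=T, B11=F, B12=T
test 5 (p=12, s=4) fires B1->F, B2->T, B3->T, B4->T, B4->T, B4->T, B4->F, B5->F, B6->F, B7->T, B11->F, B12->T; hits B1=F, B2=T, B3=T, B4=T, B4=F, B5=F, B6=F, B7=T, B11=F, B12=T
test 6 (p=9, s=8) fires B1->T, B3->T, B4->F, B5->F, B6->T, B11->T; hits B1=T, B3=T, B4=F, B5=F, B6=T, B11=T
together the pool reaches 21 outcomes: B1=T, B1=F, B2=T, B2=F, B3=T, B3=F, B4=T, B4=F, B5=T, B5=F, B6=T, B6=F, B7=T, B7=F, B8=T, B9=E, B10=T, B11=T, B11=F, B12=T, B12=F
no size-1 subset reaches all 21 outcomes (best union: 12/21)
no size-2 subset reaches all 21 outcomes (best union: 18/21)
size 3: inputs {1, 4, 6} cover all 21 outcomes, and no lexicographically smaller subset of this size does

Answer: 1, 4, 6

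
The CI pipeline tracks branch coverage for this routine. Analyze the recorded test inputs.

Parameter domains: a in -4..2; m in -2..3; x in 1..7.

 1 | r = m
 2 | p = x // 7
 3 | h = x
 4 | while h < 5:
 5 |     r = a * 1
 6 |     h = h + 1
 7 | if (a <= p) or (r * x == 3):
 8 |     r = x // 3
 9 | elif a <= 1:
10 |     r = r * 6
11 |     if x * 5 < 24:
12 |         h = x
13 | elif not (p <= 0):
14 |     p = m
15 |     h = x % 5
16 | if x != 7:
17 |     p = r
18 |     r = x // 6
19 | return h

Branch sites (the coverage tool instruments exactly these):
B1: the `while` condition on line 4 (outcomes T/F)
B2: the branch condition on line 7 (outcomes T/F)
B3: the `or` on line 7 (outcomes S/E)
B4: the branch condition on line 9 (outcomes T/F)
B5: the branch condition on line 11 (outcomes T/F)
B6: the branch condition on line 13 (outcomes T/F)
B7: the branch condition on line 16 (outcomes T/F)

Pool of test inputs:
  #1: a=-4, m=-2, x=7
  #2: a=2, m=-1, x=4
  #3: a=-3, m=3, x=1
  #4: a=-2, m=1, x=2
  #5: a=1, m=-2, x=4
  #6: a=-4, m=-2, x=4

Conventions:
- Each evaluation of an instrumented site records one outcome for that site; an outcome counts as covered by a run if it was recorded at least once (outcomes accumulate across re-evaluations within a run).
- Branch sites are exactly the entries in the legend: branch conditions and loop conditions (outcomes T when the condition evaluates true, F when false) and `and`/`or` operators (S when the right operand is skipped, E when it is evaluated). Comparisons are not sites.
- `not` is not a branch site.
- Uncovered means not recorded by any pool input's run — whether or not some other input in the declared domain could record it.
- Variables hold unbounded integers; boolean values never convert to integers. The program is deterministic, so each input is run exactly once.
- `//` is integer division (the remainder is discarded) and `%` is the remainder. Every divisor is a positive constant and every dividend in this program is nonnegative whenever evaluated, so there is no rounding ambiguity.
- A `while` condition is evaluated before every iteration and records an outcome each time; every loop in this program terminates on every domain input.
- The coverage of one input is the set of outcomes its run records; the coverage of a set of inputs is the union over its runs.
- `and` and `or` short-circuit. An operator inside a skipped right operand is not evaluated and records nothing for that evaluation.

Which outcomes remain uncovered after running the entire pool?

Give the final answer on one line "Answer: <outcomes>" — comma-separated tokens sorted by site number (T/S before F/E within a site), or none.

#1 (a=-4, m=-2, x=7) -> B1->F, B3->S, B2->T, B7->F; covered: B1=F, B2=T, B3=S, B7=F
#2 (a=2, m=-1, x=4) -> B1->T, B1->F, B3->E, B2->F, B4->F, B6->F, B7->T; covered: B1=T, B1=F, B2=F, B3=E, B4=F, B6=F, B7=T
#3 (a=-3, m=3, x=1) -> B1->T, B1->T, B1->T, B1->T, B1->F, B3->S, B2->T, B7->T; covered: B1=T, B1=F, B2=T, B3=S, B7=T
#4 (a=-2, m=1, x=2) -> B1->T, B1->T, B1->T, B1->F, B3->S, B2->T, B7->T; covered: B1=T, B1=F, B2=T, B3=S, B7=T
#5 (a=1, m=-2, x=4) -> B1->T, B1->F, B3->E, B2->F, B4->T, B5->T, B7->T; covered: B1=T, B1=F, B2=F, B3=E, B4=T, B5=T, B7=T
#6 (a=-4, m=-2, x=4) -> B1->T, B1->F, B3->S, B2->T, B7->T; covered: B1=T, B1=F, B2=T, B3=S, B7=T
union over the pool: B1=T, B1=F, B2=T, B2=F, B3=S, B3=E, B4=T, B4=F, B5=T, B6=F, B7=T, B7=F
uncovered (2 of 14): B5=F, B6=T

Answer: B5=F, B6=T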